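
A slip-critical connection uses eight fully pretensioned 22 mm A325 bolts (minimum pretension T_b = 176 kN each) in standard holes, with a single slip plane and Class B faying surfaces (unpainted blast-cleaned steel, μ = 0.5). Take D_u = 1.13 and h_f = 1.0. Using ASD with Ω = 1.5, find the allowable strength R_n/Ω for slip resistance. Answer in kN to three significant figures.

530 kN

R_n = μ · D_u · h_f · T_b · n_s · n_b = 0.5 × 1.13 × 1.0 × 176 × 1 × 8 = 795.5 kN.
Allowable strength R_n/Ω = 795.5 / 1.5 = 530 kN.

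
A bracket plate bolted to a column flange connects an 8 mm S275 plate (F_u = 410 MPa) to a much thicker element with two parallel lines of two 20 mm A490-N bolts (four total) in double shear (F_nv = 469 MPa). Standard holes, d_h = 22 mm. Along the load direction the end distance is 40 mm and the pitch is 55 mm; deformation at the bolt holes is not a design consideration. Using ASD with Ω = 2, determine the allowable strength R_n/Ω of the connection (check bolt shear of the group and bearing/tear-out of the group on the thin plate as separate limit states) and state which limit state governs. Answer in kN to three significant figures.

Bolt shear: A_b = π·20²/4 = 314.2 mm²; R_n = 469 × 314.2 × 4 × 2 / 1000 = 1179 kN → 1179 / 2 = 589 kN.
Bearing (1.5 l_c t F_u ≤ 3.0 d t F_u): upper limit = 3.0·20·8·410 / 1000 = 196.8 kN.
  Edge l_c = 40 − 22/2 = 29 → r_n = 142.7 kN; interior l_c = 55 − 22 = 33 → r_n = 162.4 kN.
  R_n,bearing = 2·142.7 + 2·162.4 = 610.1 kN → 610.1 / 2 = 305 kN.
Bearing governs: 305 kN.

305 kN (bearing governs)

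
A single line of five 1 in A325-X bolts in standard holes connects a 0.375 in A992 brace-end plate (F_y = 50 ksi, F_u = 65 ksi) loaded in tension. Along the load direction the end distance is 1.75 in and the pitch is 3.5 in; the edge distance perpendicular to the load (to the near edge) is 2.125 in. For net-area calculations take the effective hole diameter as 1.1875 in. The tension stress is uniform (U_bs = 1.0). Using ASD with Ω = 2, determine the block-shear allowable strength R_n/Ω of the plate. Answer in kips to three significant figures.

94.8 kips

Shear plane L_v = 1.75 + 4·3.5 = 15.75 in; A_gv = 15.75 × 0.375 = 5.906 in².
A_nv = (15.75 − 4.5·1.1875) × 0.375 = 3.902 in².
A_nt = (2.125 − 0.5·1.1875) × 0.375 = 0.5742 in².
0.6 F_u A_nv = 152.2 kips; 0.6 F_y A_gv = 177.2 kips → shear rupture governs the shear term.
R_n = 152.2 + 1.0 × 65 × 0.5742 = 189.5 kips.
Allowable strength R_n/Ω = 189.5 / 2 = 94.8 kips.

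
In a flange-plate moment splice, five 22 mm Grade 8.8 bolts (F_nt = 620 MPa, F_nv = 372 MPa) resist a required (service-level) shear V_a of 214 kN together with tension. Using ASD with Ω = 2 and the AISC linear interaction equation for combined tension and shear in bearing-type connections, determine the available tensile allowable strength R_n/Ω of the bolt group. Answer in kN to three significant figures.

409 kN

A_b = π·22²/4 = 380.1 mm²; f_rv = 214 × 1000 / (5 × 380.1) = 112.6 MPa.
F'_nt = 1.3 F_nt − (Ω F_nt / F_nv) f_rv = 1.3·620 − (2·620/372)·112.6 = 430.7 MPa, capped at F_nt → F'_nt = 430.7 MPa.
R_n = F'_nt · A_b · n = 430.7 × 380.1 × 5 / 1000 = 818.6 kN.
Allowable strength R_n/Ω = 818.6 / 2 = 409 kN.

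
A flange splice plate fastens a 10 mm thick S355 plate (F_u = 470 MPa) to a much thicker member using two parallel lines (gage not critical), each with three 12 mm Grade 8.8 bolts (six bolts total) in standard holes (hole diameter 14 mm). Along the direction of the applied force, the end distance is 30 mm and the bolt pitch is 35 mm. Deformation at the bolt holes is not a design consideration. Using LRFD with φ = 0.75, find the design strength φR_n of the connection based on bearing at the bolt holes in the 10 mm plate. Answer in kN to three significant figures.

Per bolt r_n = 1.5 l_c t F_u ≤ 3.0 d t F_u; upper limit = 3.0 × 12 × 10 × 470 / 1000 = 169.2 kN.
Edge bolt: l_c = 30 − 14/2 = 23 mm → 1.5 × 23 × 10 × 470 / 1000 = 162.2 → r_n = 162.2 kN.
Interior bolts: l_c = 35 − 14 = 21 mm → 1.5 × 21 × 10 × 470 / 1000 = 148.1 → r_n = 148.1 kN.
R_n = 2 × 162.2 + 4 × 148.1 = 916.5 kN.
Design strength φR_n = 0.75 × 916.5 = 687 kN.

687 kN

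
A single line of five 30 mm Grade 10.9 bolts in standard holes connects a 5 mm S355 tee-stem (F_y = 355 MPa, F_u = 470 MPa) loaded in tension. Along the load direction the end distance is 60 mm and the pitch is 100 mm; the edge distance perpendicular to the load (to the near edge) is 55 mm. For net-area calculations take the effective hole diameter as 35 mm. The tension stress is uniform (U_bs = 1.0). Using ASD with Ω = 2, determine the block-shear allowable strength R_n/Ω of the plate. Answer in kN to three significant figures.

Shear plane L_v = 60 + 4·100 = 460 mm; A_gv = 460 × 5 = 2300 mm².
A_nv = (460 − 4.5·35) × 5 = 1512 mm².
A_nt = (55 − 0.5·35) × 5 = 187.5 mm².
0.6 F_u A_nv = 426.5 kN; 0.6 F_y A_gv = 489.9 kN → shear rupture governs the shear term.
R_n = 426.5 + 1.0 × 470 × 187.5 / 1000 = 514.7 kN.
Allowable strength R_n/Ω = 514.7 / 2 = 257 kN.

257 kN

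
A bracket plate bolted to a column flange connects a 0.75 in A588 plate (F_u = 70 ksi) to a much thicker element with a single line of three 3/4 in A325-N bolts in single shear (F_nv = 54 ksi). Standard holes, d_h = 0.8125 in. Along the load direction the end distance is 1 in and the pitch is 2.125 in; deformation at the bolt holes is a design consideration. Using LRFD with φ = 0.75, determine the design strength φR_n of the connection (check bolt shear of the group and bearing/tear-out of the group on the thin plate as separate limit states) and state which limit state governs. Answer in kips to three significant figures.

Bolt shear: A_b = π·0.75²/4 = 0.4418 in²; R_n = 54 × 0.4418 × 3 × 1 = 71.57 kips → 0.75 × 71.57 = 53.7 kips.
Bearing (1.2 l_c t F_u ≤ 2.4 d t F_u): upper limit = 2.4·0.75·0.75·70 = 94.5 kips.
  Edge l_c = 1 − 0.8125/2 = 0.5938 → r_n = 37.41 kips; interior l_c = 2.125 − 0.8125 = 1.312 → r_n = 82.69 kips.
  R_n,bearing = 1·37.41 + 2·82.69 = 202.8 kips → 0.75 × 202.8 = 152 kips.
Bolt shear governs: 53.7 kips.

53.7 kips (bolt shear governs)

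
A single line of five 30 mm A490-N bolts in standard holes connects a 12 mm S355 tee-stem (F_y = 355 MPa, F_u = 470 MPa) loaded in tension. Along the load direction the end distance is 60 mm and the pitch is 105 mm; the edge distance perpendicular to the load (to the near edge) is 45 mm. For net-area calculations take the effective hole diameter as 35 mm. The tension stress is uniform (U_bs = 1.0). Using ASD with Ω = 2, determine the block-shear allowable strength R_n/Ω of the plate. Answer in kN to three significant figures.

Shear plane L_v = 60 + 4·105 = 480 mm; A_gv = 480 × 12 = 5760 mm².
A_nv = (480 − 4.5·35) × 12 = 3870 mm².
A_nt = (45 − 0.5·35) × 12 = 330 mm².
0.6 F_u A_nv = 1091 kN; 0.6 F_y A_gv = 1227 kN → shear rupture governs the shear term.
R_n = 1091 + 1.0 × 470 × 330 / 1000 = 1246 kN.
Allowable strength R_n/Ω = 1246 / 2 = 623 kN.

623 kN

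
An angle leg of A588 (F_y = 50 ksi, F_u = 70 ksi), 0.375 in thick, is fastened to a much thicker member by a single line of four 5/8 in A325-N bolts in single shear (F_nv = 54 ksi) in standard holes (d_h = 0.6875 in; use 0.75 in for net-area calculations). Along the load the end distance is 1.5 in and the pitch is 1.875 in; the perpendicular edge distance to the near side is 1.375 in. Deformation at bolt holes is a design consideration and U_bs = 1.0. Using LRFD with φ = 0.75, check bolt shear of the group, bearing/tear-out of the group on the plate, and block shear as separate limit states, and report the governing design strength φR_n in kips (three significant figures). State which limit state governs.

Bolt shear: A_b = π·0.625²/4 = 0.3068 in²; R_n = 54 × 0.3068 × 4 × 1 = 66.27 kips → 0.75 × 66.27 = 49.7 kips.
Bearing: edge l_c = 1.156, r_n = 36.42 kips; interior l_c = 1.188, r_n = 37.41 kips; R_n = 36.42 + 3·37.41 = 148.6 kips → 111 kips.
Block shear: A_gv = 2.672, A_nv = 1.688, A_nt = 0.375 in²; R_n = min(0.6F_uA_nv, 0.6F_yA_gv) + U_bs·F_u·A_nt = 97.12 kips → 72.8 kips.
Bolt shear governs: 49.7 kips.

49.7 kips (bolt shear governs)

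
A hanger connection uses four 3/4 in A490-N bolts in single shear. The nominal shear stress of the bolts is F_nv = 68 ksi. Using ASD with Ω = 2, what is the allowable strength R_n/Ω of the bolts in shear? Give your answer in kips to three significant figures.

60.1 kips

A_b = π × 0.75² / 4 = 0.4418 in².
R_n = F_nv · A_b · n · n_s = 68 × 0.4418 × 4 × 1 = 120.2 kips.
Allowable strength R_n/Ω = 120.2 / 2 = 60.1 kips.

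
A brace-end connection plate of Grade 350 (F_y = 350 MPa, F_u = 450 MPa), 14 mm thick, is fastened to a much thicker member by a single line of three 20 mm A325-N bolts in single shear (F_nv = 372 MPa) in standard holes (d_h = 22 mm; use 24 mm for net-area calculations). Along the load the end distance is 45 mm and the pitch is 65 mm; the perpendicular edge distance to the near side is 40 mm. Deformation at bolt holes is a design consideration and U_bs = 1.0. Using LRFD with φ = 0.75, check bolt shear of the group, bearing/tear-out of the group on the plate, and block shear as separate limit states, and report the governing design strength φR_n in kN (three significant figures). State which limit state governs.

263 kN (bolt shear governs)

Bolt shear: A_b = π·20²/4 = 314.2 mm²; R_n = 372 × 314.2 × 3 × 1 / 1000 = 350.6 kN → 0.75 × 350.6 = 263 kN.
Bearing: edge l_c = 34, r_n = 257 kN; interior l_c = 43, r_n = 302.4 kN; R_n = 257 + 2·302.4 = 861.8 kN → 646 kN.
Block shear: A_gv = 2450, A_nv = 1610, A_nt = 392 mm²; R_n = min(0.6F_uA_nv, 0.6F_yA_gv) + U_bs·F_u·A_nt = 611.1 kN → 458 kN.
Bolt shear governs: 263 kN.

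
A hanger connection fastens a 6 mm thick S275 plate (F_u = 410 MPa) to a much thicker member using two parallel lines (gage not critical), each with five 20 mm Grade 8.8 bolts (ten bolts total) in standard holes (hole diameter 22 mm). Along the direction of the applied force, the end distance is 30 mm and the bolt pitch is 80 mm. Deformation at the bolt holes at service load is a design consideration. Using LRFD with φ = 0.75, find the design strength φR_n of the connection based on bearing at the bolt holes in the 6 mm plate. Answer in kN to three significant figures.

Per bolt r_n = 1.2 l_c t F_u ≤ 2.4 d t F_u; upper limit = 2.4 × 20 × 6 × 410 / 1000 = 118.1 kN.
Edge bolt: l_c = 30 − 22/2 = 19 mm → 1.2 × 19 × 6 × 410 / 1000 = 56.09 → r_n = 56.09 kN.
Interior bolts: l_c = 80 − 22 = 58 mm → 1.2 × 58 × 6 × 410 / 1000 = 171.2 → r_n = 118.1 kN.
R_n = 2 × 56.09 + 8 × 118.1 = 1057 kN.
Design strength φR_n = 0.75 × 1057 = 793 kN.

793 kN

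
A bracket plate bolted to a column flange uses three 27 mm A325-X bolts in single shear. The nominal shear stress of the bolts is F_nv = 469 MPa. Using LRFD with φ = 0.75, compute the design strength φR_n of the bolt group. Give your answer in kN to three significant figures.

A_b = π × 27² / 4 = 572.6 mm².
R_n = F_nv · A_b · n · n_s = 469 × 572.6 × 3 × 1 / 1000 = 805.6 kN.
Design strength φR_n = 0.75 × 805.6 = 604 kN.

604 kN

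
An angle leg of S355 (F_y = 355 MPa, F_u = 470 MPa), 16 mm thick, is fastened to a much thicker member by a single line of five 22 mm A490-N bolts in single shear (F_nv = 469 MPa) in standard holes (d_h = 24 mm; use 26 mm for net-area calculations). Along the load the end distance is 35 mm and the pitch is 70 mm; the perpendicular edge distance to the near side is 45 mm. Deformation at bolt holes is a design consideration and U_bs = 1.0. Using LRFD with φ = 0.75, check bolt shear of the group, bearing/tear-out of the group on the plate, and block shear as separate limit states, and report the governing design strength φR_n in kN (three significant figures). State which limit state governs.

Bolt shear: A_b = π·22²/4 = 380.1 mm²; R_n = 469 × 380.1 × 5 × 1 / 1000 = 891.4 kN → 0.75 × 891.4 = 669 kN.
Bearing: edge l_c = 23, r_n = 207.6 kN; interior l_c = 46, r_n = 397.1 kN; R_n = 207.6 + 4·397.1 = 1796 kN → 1350 kN.
Block shear: A_gv = 5040, A_nv = 3168, A_nt = 512 mm²; R_n = min(0.6F_uA_nv, 0.6F_yA_gv) + U_bs·F_u·A_nt = 1134 kN → 851 kN.
Bolt shear governs: 669 kN.

669 kN (bolt shear governs)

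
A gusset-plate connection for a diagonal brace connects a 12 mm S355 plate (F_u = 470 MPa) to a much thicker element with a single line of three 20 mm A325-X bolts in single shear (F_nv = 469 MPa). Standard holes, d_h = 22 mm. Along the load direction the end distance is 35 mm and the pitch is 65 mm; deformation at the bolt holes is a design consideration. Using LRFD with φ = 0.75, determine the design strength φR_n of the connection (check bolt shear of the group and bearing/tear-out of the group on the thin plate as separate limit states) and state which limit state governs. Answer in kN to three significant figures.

332 kN (bolt shear governs)

Bolt shear: A_b = π·20²/4 = 314.2 mm²; R_n = 469 × 314.2 × 3 × 1 / 1000 = 442 kN → 0.75 × 442 = 332 kN.
Bearing (1.2 l_c t F_u ≤ 2.4 d t F_u): upper limit = 2.4·20·12·470 / 1000 = 270.7 kN.
  Edge l_c = 35 − 22/2 = 24 → r_n = 162.4 kN; interior l_c = 65 − 22 = 43 → r_n = 270.7 kN.
  R_n,bearing = 1·162.4 + 2·270.7 = 703.9 kN → 0.75 × 703.9 = 528 kN.
Bolt shear governs: 332 kN.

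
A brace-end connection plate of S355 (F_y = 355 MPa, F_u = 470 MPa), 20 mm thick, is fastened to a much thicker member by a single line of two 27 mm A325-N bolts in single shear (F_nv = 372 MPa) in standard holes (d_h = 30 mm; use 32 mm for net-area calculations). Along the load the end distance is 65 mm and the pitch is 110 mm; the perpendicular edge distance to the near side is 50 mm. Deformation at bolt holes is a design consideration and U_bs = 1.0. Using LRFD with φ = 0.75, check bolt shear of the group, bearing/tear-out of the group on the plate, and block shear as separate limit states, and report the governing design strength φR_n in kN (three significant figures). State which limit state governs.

Bolt shear: A_b = π·27²/4 = 572.6 mm²; R_n = 372 × 572.6 × 2 × 1 / 1000 = 426 kN → 0.75 × 426 = 319 kN.
Bearing: edge l_c = 50, r_n = 564 kN; interior l_c = 80, r_n = 609.1 kN; R_n = 564 + 1·609.1 = 1173 kN → 880 kN.
Block shear: A_gv = 3500, A_nv = 2540, A_nt = 680 mm²; R_n = min(0.6F_uA_nv, 0.6F_yA_gv) + U_bs·F_u·A_nt = 1036 kN → 777 kN.
Bolt shear governs: 319 kN.

319 kN (bolt shear governs)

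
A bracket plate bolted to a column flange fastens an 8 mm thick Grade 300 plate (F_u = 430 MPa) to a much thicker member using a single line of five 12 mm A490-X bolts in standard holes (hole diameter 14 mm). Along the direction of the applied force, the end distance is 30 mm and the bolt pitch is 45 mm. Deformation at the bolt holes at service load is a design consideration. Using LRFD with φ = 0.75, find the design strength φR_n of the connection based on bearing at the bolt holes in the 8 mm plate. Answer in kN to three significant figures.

Per bolt r_n = 1.2 l_c t F_u ≤ 2.4 d t F_u; upper limit = 2.4 × 12 × 8 × 430 / 1000 = 99.07 kN.
Edge bolt: l_c = 30 − 14/2 = 23 mm → 1.2 × 23 × 8 × 430 / 1000 = 94.94 → r_n = 94.94 kN.
Interior bolts: l_c = 45 − 14 = 31 mm → 1.2 × 31 × 8 × 430 / 1000 = 128 → r_n = 99.07 kN.
R_n = 1 × 94.94 + 4 × 99.07 = 491.2 kN.
Design strength φR_n = 0.75 × 491.2 = 368 kN.

368 kN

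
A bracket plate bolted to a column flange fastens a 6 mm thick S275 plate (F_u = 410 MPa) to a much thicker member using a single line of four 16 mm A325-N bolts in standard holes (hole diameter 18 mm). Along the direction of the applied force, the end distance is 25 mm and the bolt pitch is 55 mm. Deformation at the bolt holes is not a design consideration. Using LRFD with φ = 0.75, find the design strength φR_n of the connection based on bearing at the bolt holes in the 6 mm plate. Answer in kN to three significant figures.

Per bolt r_n = 1.5 l_c t F_u ≤ 3.0 d t F_u; upper limit = 3.0 × 16 × 6 × 410 / 1000 = 118.1 kN.
Edge bolt: l_c = 25 − 18/2 = 16 mm → 1.5 × 16 × 6 × 410 / 1000 = 59.04 → r_n = 59.04 kN.
Interior bolts: l_c = 55 − 18 = 37 mm → 1.5 × 37 × 6 × 410 / 1000 = 136.5 → r_n = 118.1 kN.
R_n = 1 × 59.04 + 3 × 118.1 = 413.3 kN.
Design strength φR_n = 0.75 × 413.3 = 310 kN.

310 kN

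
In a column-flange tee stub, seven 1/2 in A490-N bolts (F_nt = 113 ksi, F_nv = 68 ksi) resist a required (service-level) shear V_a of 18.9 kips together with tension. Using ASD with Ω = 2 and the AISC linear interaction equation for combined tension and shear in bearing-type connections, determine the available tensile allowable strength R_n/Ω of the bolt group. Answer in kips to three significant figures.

A_b = π·0.5²/4 = 0.1963 in²; f_rv = 18.9 / (7 × 0.1963) = 13.75 ksi.
F'_nt = 1.3 F_nt − (Ω F_nt / F_nv) f_rv = 1.3·113 − (2·113/68)·13.75 = 101.2 ksi, capped at F_nt → F'_nt = 101.2 ksi.
R_n = F'_nt · A_b · n = 101.2 × 0.1963 × 7 = 139.1 kips.
Allowable strength R_n/Ω = 139.1 / 2 = 69.5 kips.

69.5 kips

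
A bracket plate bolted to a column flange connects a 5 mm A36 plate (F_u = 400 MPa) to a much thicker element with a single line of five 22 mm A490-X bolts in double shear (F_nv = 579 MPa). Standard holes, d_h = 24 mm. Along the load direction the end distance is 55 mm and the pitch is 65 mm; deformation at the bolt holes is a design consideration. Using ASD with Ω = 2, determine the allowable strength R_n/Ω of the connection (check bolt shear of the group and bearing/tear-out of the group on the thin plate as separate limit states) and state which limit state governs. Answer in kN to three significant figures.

Bolt shear: A_b = π·22²/4 = 380.1 mm²; R_n = 579 × 380.1 × 5 × 2 / 1000 = 2201 kN → 2201 / 2 = 1100 kN.
Bearing (1.2 l_c t F_u ≤ 2.4 d t F_u): upper limit = 2.4·22·5·400 / 1000 = 105.6 kN.
  Edge l_c = 55 − 24/2 = 43 → r_n = 103.2 kN; interior l_c = 65 − 24 = 41 → r_n = 98.4 kN.
  R_n,bearing = 1·103.2 + 4·98.4 = 496.8 kN → 496.8 / 2 = 248 kN.
Bearing governs: 248 kN.

248 kN (bearing governs)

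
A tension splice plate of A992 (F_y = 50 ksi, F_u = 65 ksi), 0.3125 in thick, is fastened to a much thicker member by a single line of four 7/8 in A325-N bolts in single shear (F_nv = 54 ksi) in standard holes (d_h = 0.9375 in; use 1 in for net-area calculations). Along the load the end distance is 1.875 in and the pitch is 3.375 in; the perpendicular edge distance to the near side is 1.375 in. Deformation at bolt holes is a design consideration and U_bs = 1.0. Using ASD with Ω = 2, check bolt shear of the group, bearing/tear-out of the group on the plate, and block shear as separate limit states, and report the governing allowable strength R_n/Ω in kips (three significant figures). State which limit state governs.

Bolt shear: A_b = π·0.875²/4 = 0.6013 in²; R_n = 54 × 0.6013 × 4 × 1 = 129.9 kips → 129.9 / 2 = 64.9 kips.
Bearing: edge l_c = 1.406, r_n = 34.28 kips; interior l_c = 2.438, r_n = 42.66 kips; R_n = 34.28 + 3·42.66 = 162.2 kips → 81.1 kips.
Block shear: A_gv = 3.75, A_nv = 2.656, A_nt = 0.2734 in²; R_n = min(0.6F_uA_nv, 0.6F_yA_gv) + U_bs·F_u·A_nt = 121.4 kips → 60.7 kips.
Block shear governs: 60.7 kips.

60.7 kips (block shear governs)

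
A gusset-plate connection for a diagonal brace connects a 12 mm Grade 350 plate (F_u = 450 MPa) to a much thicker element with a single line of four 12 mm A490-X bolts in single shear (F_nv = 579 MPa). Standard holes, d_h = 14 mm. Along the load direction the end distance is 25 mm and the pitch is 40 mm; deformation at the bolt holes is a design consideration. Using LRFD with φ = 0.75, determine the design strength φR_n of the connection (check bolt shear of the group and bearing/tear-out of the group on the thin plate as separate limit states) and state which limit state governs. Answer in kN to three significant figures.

Bolt shear: A_b = π·12²/4 = 113.1 mm²; R_n = 579 × 113.1 × 4 × 1 / 1000 = 261.9 kN → 0.75 × 261.9 = 196 kN.
Bearing (1.2 l_c t F_u ≤ 2.4 d t F_u): upper limit = 2.4·12·12·450 / 1000 = 155.5 kN.
  Edge l_c = 25 − 14/2 = 18 → r_n = 116.6 kN; interior l_c = 40 − 14 = 26 → r_n = 155.5 kN.
  R_n,bearing = 1·116.6 + 3·155.5 = 583.2 kN → 0.75 × 583.2 = 437 kN.
Bolt shear governs: 196 kN.

196 kN (bolt shear governs)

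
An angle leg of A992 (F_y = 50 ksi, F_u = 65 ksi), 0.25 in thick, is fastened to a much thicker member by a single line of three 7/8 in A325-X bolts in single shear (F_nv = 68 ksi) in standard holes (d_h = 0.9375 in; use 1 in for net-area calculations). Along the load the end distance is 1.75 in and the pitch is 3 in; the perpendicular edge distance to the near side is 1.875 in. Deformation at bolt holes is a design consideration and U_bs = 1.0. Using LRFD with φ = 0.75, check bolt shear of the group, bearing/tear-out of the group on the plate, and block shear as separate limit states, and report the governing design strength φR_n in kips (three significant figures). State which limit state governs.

55.1 kips (block shear governs)

Bolt shear: A_b = π·0.875²/4 = 0.6013 in²; R_n = 68 × 0.6013 × 3 × 1 = 122.7 kips → 0.75 × 122.7 = 92 kips.
Bearing: edge l_c = 1.281, r_n = 24.98 kips; interior l_c = 2.062, r_n = 34.12 kips; R_n = 24.98 + 2·34.12 = 93.23 kips → 69.9 kips.
Block shear: A_gv = 1.938, A_nv = 1.312, A_nt = 0.3438 in²; R_n = min(0.6F_uA_nv, 0.6F_yA_gv) + U_bs·F_u·A_nt = 73.53 kips → 55.1 kips.
Block shear governs: 55.1 kips.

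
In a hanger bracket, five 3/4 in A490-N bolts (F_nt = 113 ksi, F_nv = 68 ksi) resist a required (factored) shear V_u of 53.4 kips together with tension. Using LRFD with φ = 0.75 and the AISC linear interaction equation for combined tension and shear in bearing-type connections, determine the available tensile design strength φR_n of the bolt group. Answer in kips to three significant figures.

A_b = π·0.75²/4 = 0.4418 in²; f_rv = 53.4 / (5 × 0.4418) = 24.17 ksi.
F'_nt = 1.3 F_nt − (F_nt / φF_nv) f_rv = 1.3·113 − (113/(0.75·68))·24.17 = 93.34 ksi, capped at F_nt → F'_nt = 93.34 ksi.
R_n = F'_nt · A_b · n = 93.34 × 0.4418 × 5 = 206.2 kips.
Design strength φR_n = 0.75 × 206.2 = 155 kips.

155 kips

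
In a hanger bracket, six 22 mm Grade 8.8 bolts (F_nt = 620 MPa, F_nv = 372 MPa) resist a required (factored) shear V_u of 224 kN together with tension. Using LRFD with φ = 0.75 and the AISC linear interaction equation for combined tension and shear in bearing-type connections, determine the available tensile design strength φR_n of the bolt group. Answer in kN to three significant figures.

1010 kN

A_b = π·22²/4 = 380.1 mm²; f_rv = 224 × 1000 / (6 × 380.1) = 98.21 MPa.
F'_nt = 1.3 F_nt − (F_nt / φF_nv) f_rv = 1.3·620 − (620/(0.75·372))·98.21 = 587.8 MPa, capped at F_nt → F'_nt = 587.8 MPa.
R_n = F'_nt · A_b · n = 587.8 × 380.1 × 6 / 1000 = 1341 kN.
Design strength φR_n = 0.75 × 1341 = 1010 kN.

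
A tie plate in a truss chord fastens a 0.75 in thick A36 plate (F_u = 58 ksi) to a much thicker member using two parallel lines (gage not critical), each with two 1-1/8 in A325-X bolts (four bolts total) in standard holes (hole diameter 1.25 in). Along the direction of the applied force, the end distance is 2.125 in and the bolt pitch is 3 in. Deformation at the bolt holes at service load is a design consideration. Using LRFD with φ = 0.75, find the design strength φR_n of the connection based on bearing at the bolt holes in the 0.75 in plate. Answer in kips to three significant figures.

254 kips

Per bolt r_n = 1.2 l_c t F_u ≤ 2.4 d t F_u; upper limit = 2.4 × 1.125 × 0.75 × 58 = 117.4 kips.
Edge bolt: l_c = 2.125 − 1.25/2 = 1.5 in → 1.2 × 1.5 × 0.75 × 58 = 78.3 → r_n = 78.3 kips.
Interior bolts: l_c = 3 − 1.25 = 1.75 in → 1.2 × 1.75 × 0.75 × 58 = 91.35 → r_n = 91.35 kips.
R_n = 2 × 78.3 + 2 × 91.35 = 339.3 kips.
Design strength φR_n = 0.75 × 339.3 = 254 kips.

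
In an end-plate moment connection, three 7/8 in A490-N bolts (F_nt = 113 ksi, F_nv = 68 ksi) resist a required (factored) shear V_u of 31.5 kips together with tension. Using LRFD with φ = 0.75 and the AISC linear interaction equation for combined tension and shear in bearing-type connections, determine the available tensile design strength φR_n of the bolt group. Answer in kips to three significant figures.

A_b = π·0.875²/4 = 0.6013 in²; f_rv = 31.5 / (3 × 0.6013) = 17.46 ksi.
F'_nt = 1.3 F_nt − (F_nt / φF_nv) f_rv = 1.3·113 − (113/(0.75·68))·17.46 = 108.2 ksi, capped at F_nt → F'_nt = 108.2 ksi.
R_n = F'_nt · A_b · n = 108.2 × 0.6013 × 3 = 195.2 kips.
Design strength φR_n = 0.75 × 195.2 = 146 kips.

146 kips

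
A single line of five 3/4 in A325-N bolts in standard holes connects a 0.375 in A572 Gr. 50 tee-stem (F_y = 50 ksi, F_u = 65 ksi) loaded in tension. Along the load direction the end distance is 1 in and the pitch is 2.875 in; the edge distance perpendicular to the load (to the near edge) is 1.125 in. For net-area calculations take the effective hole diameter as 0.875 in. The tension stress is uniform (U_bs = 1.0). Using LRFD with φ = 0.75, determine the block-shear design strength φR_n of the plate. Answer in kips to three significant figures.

106 kips

Shear plane L_v = 1 + 4·2.875 = 12.5 in; A_gv = 12.5 × 0.375 = 4.688 in².
A_nv = (12.5 − 4.5·0.875) × 0.375 = 3.211 in².
A_nt = (1.125 − 0.5·0.875) × 0.375 = 0.2578 in².
0.6 F_u A_nv = 125.2 kips; 0.6 F_y A_gv = 140.6 kips → shear rupture governs the shear term.
R_n = 125.2 + 1.0 × 65 × 0.2578 = 142 kips.
Design strength φR_n = 0.75 × 142 = 106 kips.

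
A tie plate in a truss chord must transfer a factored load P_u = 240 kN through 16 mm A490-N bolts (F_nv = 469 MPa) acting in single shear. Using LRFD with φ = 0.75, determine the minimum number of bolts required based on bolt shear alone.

4 bolts

A_b = π·16²/4 = 201.1 mm².
Per-bolt design strength φR_n = 0.75 × 469 × 201.1 × 1 / 1000 = 70.72 kN.
n ≥ 240 / 70.72 = 3.393 → use 4 bolts.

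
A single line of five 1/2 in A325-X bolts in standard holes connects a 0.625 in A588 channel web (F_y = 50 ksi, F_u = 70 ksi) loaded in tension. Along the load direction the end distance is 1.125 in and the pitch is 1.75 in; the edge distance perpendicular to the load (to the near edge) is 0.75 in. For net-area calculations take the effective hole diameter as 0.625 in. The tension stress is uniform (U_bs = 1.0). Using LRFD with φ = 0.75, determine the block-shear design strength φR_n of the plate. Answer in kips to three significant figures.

119 kips

Shear plane L_v = 1.125 + 4·1.75 = 8.125 in; A_gv = 8.125 × 0.625 = 5.078 in².
A_nv = (8.125 − 4.5·0.625) × 0.625 = 3.32 in².
A_nt = (0.75 − 0.5·0.625) × 0.625 = 0.2734 in².
0.6 F_u A_nv = 139.5 kips; 0.6 F_y A_gv = 152.3 kips → shear rupture governs the shear term.
R_n = 139.5 + 1.0 × 70 × 0.2734 = 158.6 kips.
Design strength φR_n = 0.75 × 158.6 = 119 kips.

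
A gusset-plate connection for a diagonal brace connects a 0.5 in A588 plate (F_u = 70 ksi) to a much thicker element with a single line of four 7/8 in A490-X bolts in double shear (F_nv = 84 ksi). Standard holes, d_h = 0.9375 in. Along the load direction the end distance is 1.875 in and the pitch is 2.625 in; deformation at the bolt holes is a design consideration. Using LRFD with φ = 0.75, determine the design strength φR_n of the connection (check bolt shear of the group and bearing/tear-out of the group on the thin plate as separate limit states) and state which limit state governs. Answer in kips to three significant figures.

Bolt shear: A_b = π·0.875²/4 = 0.6013 in²; R_n = 84 × 0.6013 × 4 × 2 = 404.1 kips → 0.75 × 404.1 = 303 kips.
Bearing (1.2 l_c t F_u ≤ 2.4 d t F_u): upper limit = 2.4·0.875·0.5·70 = 73.5 kips.
  Edge l_c = 1.875 − 0.9375/2 = 1.406 → r_n = 59.06 kips; interior l_c = 2.625 − 0.9375 = 1.688 → r_n = 70.88 kips.
  R_n,bearing = 1·59.06 + 3·70.88 = 271.7 kips → 0.75 × 271.7 = 204 kips.
Bearing governs: 204 kips.

204 kips (bearing governs)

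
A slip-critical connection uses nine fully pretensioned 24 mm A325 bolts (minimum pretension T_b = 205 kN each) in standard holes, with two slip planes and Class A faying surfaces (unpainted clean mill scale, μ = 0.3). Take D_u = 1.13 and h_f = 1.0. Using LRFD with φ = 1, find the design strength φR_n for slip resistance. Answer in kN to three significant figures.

R_n = μ · D_u · h_f · T_b · n_s · n_b = 0.3 × 1.13 × 1.0 × 205 × 2 × 9 = 1251 kN.
Design strength φR_n = 1 × 1251 = 1250 kN.

1250 kN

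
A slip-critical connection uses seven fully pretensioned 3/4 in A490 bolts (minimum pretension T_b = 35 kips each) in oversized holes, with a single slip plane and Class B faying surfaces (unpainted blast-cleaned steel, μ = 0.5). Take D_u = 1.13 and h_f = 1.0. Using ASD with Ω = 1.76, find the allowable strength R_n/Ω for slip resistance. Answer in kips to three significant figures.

R_n = μ · D_u · h_f · T_b · n_s · n_b = 0.5 × 1.13 × 1.0 × 35 × 1 × 7 = 138.4 kips.
Allowable strength R_n/Ω = 138.4 / 1.76 = 78.7 kips.

78.7 kips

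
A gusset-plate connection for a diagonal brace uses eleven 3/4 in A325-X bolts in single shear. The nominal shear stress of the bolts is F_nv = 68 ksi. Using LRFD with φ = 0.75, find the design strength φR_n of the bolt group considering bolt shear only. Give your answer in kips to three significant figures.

248 kips

A_b = π × 0.75² / 4 = 0.4418 in².
R_n = F_nv · A_b · n · n_s = 68 × 0.4418 × 11 × 1 = 330.5 kips.
Design strength φR_n = 0.75 × 330.5 = 248 kips.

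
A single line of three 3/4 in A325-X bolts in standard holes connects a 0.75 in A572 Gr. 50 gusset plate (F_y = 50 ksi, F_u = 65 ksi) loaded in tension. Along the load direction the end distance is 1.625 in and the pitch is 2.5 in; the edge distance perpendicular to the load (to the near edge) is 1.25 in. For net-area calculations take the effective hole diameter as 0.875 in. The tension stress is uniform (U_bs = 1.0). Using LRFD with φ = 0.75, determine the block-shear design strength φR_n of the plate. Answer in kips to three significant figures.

127 kips

Shear plane L_v = 1.625 + 2·2.5 = 6.625 in; A_gv = 6.625 × 0.75 = 4.969 in².
A_nv = (6.625 − 2.5·0.875) × 0.75 = 3.328 in².
A_nt = (1.25 − 0.5·0.875) × 0.75 = 0.6094 in².
0.6 F_u A_nv = 129.8 kips; 0.6 F_y A_gv = 149.1 kips → shear rupture governs the shear term.
R_n = 129.8 + 1.0 × 65 × 0.6094 = 169.4 kips.
Design strength φR_n = 0.75 × 169.4 = 127 kips.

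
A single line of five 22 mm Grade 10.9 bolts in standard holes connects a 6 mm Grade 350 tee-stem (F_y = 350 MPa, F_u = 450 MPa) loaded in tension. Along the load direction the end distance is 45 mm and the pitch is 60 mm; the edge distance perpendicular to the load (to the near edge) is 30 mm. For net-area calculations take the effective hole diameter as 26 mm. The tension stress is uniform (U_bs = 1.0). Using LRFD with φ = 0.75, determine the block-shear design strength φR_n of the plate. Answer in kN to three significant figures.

239 kN

Shear plane L_v = 45 + 4·60 = 285 mm; A_gv = 285 × 6 = 1710 mm².
A_nv = (285 − 4.5·26) × 6 = 1008 mm².
A_nt = (30 − 0.5·26) × 6 = 102 mm².
0.6 F_u A_nv = 272.2 kN; 0.6 F_y A_gv = 359.1 kN → shear rupture governs the shear term.
R_n = 272.2 + 1.0 × 450 × 102 / 1000 = 318.1 kN.
Design strength φR_n = 0.75 × 318.1 = 239 kN.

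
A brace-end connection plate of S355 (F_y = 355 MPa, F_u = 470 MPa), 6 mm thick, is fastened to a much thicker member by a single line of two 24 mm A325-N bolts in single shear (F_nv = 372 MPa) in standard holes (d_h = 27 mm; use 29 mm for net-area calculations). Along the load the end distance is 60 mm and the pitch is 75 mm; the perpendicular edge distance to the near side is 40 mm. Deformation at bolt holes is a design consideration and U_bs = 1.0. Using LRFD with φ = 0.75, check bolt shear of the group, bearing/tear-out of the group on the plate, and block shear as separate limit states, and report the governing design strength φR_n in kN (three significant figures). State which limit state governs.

170 kN (block shear governs)

Bolt shear: A_b = π·24²/4 = 452.4 mm²; R_n = 372 × 452.4 × 2 × 1 / 1000 = 336.6 kN → 0.75 × 336.6 = 252 kN.
Bearing: edge l_c = 46.5, r_n = 157.4 kN; interior l_c = 48, r_n = 162.4 kN; R_n = 157.4 + 1·162.4 = 319.8 kN → 240 kN.
Block shear: A_gv = 810, A_nv = 549, A_nt = 153 mm²; R_n = min(0.6F_uA_nv, 0.6F_yA_gv) + U_bs·F_u·A_nt = 226.7 kN → 170 kN.
Block shear governs: 170 kN.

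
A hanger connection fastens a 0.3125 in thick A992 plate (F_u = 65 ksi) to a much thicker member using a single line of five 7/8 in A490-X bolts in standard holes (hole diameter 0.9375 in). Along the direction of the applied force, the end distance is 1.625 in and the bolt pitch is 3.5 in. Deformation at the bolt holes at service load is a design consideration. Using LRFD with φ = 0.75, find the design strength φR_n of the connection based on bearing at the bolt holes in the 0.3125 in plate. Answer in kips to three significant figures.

149 kips

Per bolt r_n = 1.2 l_c t F_u ≤ 2.4 d t F_u; upper limit = 2.4 × 0.875 × 0.3125 × 65 = 42.66 kips.
Edge bolt: l_c = 1.625 − 0.9375/2 = 1.156 in → 1.2 × 1.156 × 0.3125 × 65 = 28.18 → r_n = 28.18 kips.
Interior bolts: l_c = 3.5 − 0.9375 = 2.562 in → 1.2 × 2.562 × 0.3125 × 65 = 62.46 → r_n = 42.66 kips.
R_n = 1 × 28.18 + 4 × 42.66 = 198.8 kips.
Design strength φR_n = 0.75 × 198.8 = 149 kips.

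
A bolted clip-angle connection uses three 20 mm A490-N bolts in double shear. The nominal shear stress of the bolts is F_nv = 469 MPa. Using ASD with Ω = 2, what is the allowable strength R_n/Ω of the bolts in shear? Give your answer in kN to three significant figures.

A_b = π × 20² / 4 = 314.2 mm².
R_n = F_nv · A_b · n · n_s = 469 × 314.2 × 3 × 2 / 1000 = 884 kN.
Allowable strength R_n/Ω = 884 / 2 = 442 kN.

442 kN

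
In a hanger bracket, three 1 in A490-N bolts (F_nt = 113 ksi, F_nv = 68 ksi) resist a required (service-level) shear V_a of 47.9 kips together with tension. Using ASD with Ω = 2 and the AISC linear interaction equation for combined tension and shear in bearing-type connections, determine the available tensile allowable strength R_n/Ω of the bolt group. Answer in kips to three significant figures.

93.5 kips

A_b = π·1²/4 = 0.7854 in²; f_rv = 47.9 / (3 × 0.7854) = 20.33 ksi.
F'_nt = 1.3 F_nt − (Ω F_nt / F_nv) f_rv = 1.3·113 − (2·113/68)·20.33 = 79.33 ksi, capped at F_nt → F'_nt = 79.33 ksi.
R_n = F'_nt · A_b · n = 79.33 × 0.7854 × 3 = 186.9 kips.
Allowable strength R_n/Ω = 186.9 / 2 = 93.5 kips.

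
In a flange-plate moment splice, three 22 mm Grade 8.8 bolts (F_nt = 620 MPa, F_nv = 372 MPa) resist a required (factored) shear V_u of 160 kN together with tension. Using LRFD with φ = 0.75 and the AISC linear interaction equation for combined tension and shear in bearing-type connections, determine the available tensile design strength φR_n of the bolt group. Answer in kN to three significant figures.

A_b = π·22²/4 = 380.1 mm²; f_rv = 160 × 1000 / (3 × 380.1) = 140.3 MPa.
F'_nt = 1.3 F_nt − (F_nt / φF_nv) f_rv = 1.3·620 − (620/(0.75·372))·140.3 = 494.2 MPa, capped at F_nt → F'_nt = 494.2 MPa.
R_n = F'_nt · A_b · n = 494.2 × 380.1 × 3 / 1000 = 563.6 kN.
Design strength φR_n = 0.75 × 563.6 = 423 kN.

423 kN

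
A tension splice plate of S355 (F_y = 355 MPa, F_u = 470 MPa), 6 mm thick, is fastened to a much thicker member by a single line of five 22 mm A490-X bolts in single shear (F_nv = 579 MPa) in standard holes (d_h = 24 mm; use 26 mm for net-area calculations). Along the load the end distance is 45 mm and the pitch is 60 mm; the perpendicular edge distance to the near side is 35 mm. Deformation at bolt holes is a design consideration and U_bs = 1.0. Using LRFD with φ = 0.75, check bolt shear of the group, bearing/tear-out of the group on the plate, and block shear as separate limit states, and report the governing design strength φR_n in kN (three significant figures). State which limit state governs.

260 kN (block shear governs)

Bolt shear: A_b = π·22²/4 = 380.1 mm²; R_n = 579 × 380.1 × 5 × 1 / 1000 = 1100 kN → 0.75 × 1100 = 825 kN.
Bearing: edge l_c = 33, r_n = 111.7 kN; interior l_c = 36, r_n = 121.8 kN; R_n = 111.7 + 4·121.8 = 599 kN → 449 kN.
Block shear: A_gv = 1710, A_nv = 1008, A_nt = 132 mm²; R_n = min(0.6F_uA_nv, 0.6F_yA_gv) + U_bs·F_u·A_nt = 346.3 kN → 260 kN.
Block shear governs: 260 kN.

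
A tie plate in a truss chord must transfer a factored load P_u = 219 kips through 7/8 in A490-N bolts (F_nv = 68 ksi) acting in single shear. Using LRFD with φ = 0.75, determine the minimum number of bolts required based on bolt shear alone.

8 bolts

A_b = π·0.875²/4 = 0.6013 in².
Per-bolt design strength φR_n = 0.75 × 68 × 0.6013 × 1 = 30.67 kips.
n ≥ 219 / 30.67 = 7.141 → use 8 bolts.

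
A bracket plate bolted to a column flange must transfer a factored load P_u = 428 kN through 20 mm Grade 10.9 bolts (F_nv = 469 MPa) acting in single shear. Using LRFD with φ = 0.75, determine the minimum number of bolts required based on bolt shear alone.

4 bolts

A_b = π·20²/4 = 314.2 mm².
Per-bolt design strength φR_n = 0.75 × 469 × 314.2 × 1 / 1000 = 110.5 kN.
n ≥ 428 / 110.5 = 3.873 → use 4 bolts.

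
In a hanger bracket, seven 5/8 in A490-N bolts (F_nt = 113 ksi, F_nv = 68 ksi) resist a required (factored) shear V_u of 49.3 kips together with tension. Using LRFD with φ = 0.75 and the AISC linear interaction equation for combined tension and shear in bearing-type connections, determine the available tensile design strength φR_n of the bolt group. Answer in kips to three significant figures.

155 kips

A_b = π·0.625²/4 = 0.3068 in²; f_rv = 49.3 / (7 × 0.3068) = 22.96 ksi.
F'_nt = 1.3 F_nt − (F_nt / φF_nv) f_rv = 1.3·113 − (113/(0.75·68))·22.96 = 96.04 ksi, capped at F_nt → F'_nt = 96.04 ksi.
R_n = F'_nt · A_b · n = 96.04 × 0.3068 × 7 = 206.2 kips.
Design strength φR_n = 0.75 × 206.2 = 155 kips.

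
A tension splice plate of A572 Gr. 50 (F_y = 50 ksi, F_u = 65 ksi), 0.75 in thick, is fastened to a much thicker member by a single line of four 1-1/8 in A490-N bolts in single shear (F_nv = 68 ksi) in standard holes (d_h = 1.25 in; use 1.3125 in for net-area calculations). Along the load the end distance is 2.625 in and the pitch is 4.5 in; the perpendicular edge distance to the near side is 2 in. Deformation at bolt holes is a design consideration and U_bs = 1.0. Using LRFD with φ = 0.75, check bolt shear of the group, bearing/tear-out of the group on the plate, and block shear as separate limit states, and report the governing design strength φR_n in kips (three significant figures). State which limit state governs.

Bolt shear: A_b = π·1.125²/4 = 0.994 in²; R_n = 68 × 0.994 × 4 × 1 = 270.4 kips → 0.75 × 270.4 = 203 kips.
Bearing: edge l_c = 2, r_n = 117 kips; interior l_c = 3.25, r_n = 131.6 kips; R_n = 117 + 3·131.6 = 511.9 kips → 384 kips.
Block shear: A_gv = 12.09, A_nv = 8.648, A_nt = 1.008 in²; R_n = min(0.6F_uA_nv, 0.6F_yA_gv) + U_bs·F_u·A_nt = 402.8 kips → 302 kips.
Bolt shear governs: 203 kips.

203 kips (bolt shear governs)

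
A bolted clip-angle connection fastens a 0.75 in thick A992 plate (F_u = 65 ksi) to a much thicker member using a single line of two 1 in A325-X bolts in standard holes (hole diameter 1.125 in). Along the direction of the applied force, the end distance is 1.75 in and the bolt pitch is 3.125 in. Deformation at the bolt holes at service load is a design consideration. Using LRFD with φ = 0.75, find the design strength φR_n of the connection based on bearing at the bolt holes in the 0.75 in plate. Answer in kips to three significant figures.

Per bolt r_n = 1.2 l_c t F_u ≤ 2.4 d t F_u; upper limit = 2.4 × 1 × 0.75 × 65 = 117 kips.
Edge bolt: l_c = 1.75 − 1.125/2 = 1.188 in → 1.2 × 1.188 × 0.75 × 65 = 69.47 → r_n = 69.47 kips.
Interior bolts: l_c = 3.125 − 1.125 = 2 in → 1.2 × 2 × 0.75 × 65 = 117 → r_n = 117 kips.
R_n = 1 × 69.47 + 1 × 117 = 186.5 kips.
Design strength φR_n = 0.75 × 186.5 = 140 kips.

140 kips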